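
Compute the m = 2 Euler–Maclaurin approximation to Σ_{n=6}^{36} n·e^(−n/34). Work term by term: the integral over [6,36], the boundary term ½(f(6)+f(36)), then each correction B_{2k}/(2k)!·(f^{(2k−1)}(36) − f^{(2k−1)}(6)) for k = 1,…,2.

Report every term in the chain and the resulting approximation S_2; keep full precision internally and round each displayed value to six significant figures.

∫_6^36 x·e^(−x/34) dx evaluates to 314.448.
Endpoint term: (f(6) + f(36))/2 = (5.02934 + 12.4871)/2 = 8.75822.
So far: 323.207.
Correction k=1: B_{2}/2! · (f^{(1)}(36) − f^{(1)}(6)) = 1/12 · (-0.0204037 − 0.690302) = -0.0592254.
Running total after k=1: 323.147.
Correction k=2: B_{4}/4! · (f^{(3)}(36) − f^{(3)}(6)) = −1/720 · (0.000582460 − 0.00204736) = 2.03458e-06.

S_2 ≈ 323.147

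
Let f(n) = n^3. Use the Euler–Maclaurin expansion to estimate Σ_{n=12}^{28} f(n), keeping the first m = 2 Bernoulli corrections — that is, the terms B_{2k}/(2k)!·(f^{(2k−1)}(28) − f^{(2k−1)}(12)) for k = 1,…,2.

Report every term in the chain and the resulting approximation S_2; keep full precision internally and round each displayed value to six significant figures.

Integral: ∫_12^28 x^3 dx = 148480.
½[f(12) + f(28)] = ½[1728.00 + 21952.0] = 11840.0.
So far: 160320.
Order-1 term: 1/12 · (2352.00 − 432.000) = 160.000.
Running total after k=1: 160480.
Order-2 term: −1/720 · (6.00000 − 6.00000) = 0.00000.

S_2 ≈ 160480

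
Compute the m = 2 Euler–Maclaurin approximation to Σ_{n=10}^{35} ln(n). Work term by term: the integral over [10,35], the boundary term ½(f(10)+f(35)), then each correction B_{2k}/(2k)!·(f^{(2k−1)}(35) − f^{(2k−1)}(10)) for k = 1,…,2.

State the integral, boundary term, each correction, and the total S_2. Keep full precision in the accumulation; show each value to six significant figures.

The integral term ∫_10^35 ln(x) dx = 76.4113.
Boundary: ½(f(10) + f(35)) = ½(2.30259 + 3.55535) = 2.92897.
So far: 79.3403.
Correction k=1: B_{2}/2! · (f^{(1)}(35) − f^{(1)}(10)) = 1/12 · (0.0285714 − 0.100000) = -0.00595238.
After k=1: 79.3343.
Correction k=2: B_{4}/4! · (f^{(3)}(35) − f^{(3)}(10)) = −1/720 · (4.66472e-05 − 0.00200000) = 2.71299e-06.

S_2 ≈ 79.3343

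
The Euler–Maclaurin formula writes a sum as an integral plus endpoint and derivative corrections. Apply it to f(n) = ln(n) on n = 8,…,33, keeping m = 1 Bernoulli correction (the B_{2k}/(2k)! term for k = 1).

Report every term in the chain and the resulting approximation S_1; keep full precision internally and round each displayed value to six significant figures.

S_1 ≈ 76.5293

The integral term ∫_8^33 ln(x) dx = 73.7492.
½[f(8) + f(33)] = ½[2.07944 + 3.49651] = 2.78797.
Integral + boundary = 76.5372.
Correction k=1: B_{2}/2! · (f^{(1)}(33) − f^{(1)}(8)) = 1/12 · (0.0303030 − 0.125000) = -0.00789141.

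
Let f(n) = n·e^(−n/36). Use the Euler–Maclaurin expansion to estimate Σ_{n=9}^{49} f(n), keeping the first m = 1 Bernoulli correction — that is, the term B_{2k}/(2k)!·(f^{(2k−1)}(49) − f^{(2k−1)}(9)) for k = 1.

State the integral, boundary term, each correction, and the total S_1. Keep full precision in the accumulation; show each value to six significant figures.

S_1 ≈ 486.877

∫_9^49 x·e^(−x/36) dx evaluates to 477.147.
Boundary: ½(f(9) + f(49)) = ½(7.00921 + 12.5624) = 9.78581.
So far: 486.933.
Correction k=1: B_{2}/2! · (f^{(1)}(49) − f^{(1)}(9)) = 1/12 · (-0.0925801 − 0.584101) = -0.0563901.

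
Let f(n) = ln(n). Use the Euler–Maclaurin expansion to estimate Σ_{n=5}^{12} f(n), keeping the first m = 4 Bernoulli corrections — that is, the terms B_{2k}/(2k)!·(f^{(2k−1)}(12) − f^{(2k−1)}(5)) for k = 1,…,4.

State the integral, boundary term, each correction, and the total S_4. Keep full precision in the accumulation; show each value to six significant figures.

S_4 ≈ 16.8092

∫_5^12 ln(x) dx evaluates to 14.7717.
Boundary: ½(f(5) + f(12)) = ½(1.60944 + 2.48491) = 2.04717.
Integral + boundary = 16.8189.
Correction k=1: B_{2}/2! · (f^{(1)}(12) − f^{(1)}(5)) = 1/12 · (0.0833333 − 0.200000) = -0.00972222.
After k=1: 16.8091.
Correction k=2: B_{4}/4! · (f^{(3)}(12) − f^{(3)}(5)) = −1/720 · (0.00115741 − 0.0160000) = 2.06147e-05.
After k=2: 16.8092.
Correction k=3: B_{6}/6! · (f^{(5)}(12) − f^{(5)}(5)) = 1/30240 · (9.64506e-05 − 0.00768000) = -2.50779e-07.
After k=3: 16.8092.
Correction k=4: B_{8}/8! · (f^{(7)}(12) − f^{(7)}(5)) = −1/1209600 · (2.00939e-05 − 0.00921600) = 7.60244e-09.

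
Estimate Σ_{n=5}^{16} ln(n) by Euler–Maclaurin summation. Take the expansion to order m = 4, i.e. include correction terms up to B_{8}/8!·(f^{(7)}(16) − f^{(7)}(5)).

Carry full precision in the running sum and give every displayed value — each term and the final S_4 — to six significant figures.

The integral term ∫_5^16 ln(x) dx = 25.3142.
Endpoint term: (f(5) + f(16))/2 = (1.60944 + 2.77259)/2 = 2.19101.
So far: 27.5052.
Order-1 term: 1/12 · (0.0625000 − 0.200000) = -0.0114583.
After k=1: 27.4938.
Order-2 term: −1/720 · (0.000488281 − 0.0160000) = 2.15441e-05.
After k=2: 27.4938.
Order-3 term: 1/30240 · (2.28882e-05 − 0.00768000) = -2.53211e-07.
After k=3: 27.4938.
Order-4 term: −1/1209600 · (2.68221e-06 − 0.00921600) = 7.61683e-09.

S_4 ≈ 27.4938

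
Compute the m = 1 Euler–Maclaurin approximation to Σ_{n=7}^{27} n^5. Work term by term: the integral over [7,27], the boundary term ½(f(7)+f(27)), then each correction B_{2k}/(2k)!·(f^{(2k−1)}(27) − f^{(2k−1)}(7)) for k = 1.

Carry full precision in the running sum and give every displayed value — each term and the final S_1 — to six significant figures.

S_1 ≈ 7.19538e+07

Integral: ∫_7^27 x^5 dx = 6.45505e+07.
Boundary: ½(f(7) + f(27)) = ½(16807.0 + 1.43489e+07) = 7.18286e+06.
Integral + boundary = 7.17333e+07.
Correction k=1: B_{2}/2! · (f^{(1)}(27) − f^{(1)}(7)) = 1/12 · (2.65720e+06 − 12005.0) = 220433.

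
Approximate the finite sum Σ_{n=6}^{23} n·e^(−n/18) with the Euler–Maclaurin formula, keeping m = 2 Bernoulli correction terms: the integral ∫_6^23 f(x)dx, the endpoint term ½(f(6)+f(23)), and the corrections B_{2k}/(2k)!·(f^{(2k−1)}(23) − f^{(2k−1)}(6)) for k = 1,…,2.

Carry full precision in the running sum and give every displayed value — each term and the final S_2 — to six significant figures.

∫_6^23 x·e^(−x/18) dx evaluates to 103.894.
Endpoint term: (f(6) + f(23))/2 = (4.29919 + 6.40908)/2 = 5.35414.
So far: 109.248.
Order-1 term: 1/12 · (-0.0774044 − 0.477688) = -0.0462577.
Running total after k=1: 109.201.
Order-2 term: −1/720 · (0.00148120 − 0.00589738) = 6.13359e-06.

S_2 ≈ 109.201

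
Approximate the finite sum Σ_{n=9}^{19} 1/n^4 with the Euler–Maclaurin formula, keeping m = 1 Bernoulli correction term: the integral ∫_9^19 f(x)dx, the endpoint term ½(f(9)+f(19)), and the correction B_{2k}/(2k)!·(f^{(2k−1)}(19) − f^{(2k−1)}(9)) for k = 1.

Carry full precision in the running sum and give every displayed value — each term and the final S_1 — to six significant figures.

S_1 ≈ 0.000494204

∫_9^19 1/x^4 dx evaluates to 0.000408649.
Endpoint term: (f(9) + f(19))/2 = (0.000152416 + 7.67336e-06)/2 = 8.00446e-05.
So far: 0.000488694.
Order-1 term: 1/12 · (-1.61544e-06 − (-6.77404e-05)) = 5.51041e-06.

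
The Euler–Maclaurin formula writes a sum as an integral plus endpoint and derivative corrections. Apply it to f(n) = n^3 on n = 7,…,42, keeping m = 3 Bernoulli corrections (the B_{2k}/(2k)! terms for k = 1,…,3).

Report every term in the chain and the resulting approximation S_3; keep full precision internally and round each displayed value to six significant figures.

Integral: ∫_7^42 x^3 dx = 777324.
½[f(7) + f(42)] = ½[343.000 + 74088.0] = 37215.5.
Integral + boundary = 814539.
Correction k=1: B_{2}/2! · (f^{(1)}(42) − f^{(1)}(7)) = 1/12 · (5292.00 − 147.000) = 428.750.
Partial sum through k=1: 814968.
Correction k=2: B_{4}/4! · (f^{(3)}(42) − f^{(3)}(7)) = −1/720 · (6.00000 − 6.00000) = 0.00000.
Partial sum through k=2: 814968.
Correction k=3: B_{6}/6! · (f^{(5)}(42) − f^{(5)}(7)) = 1/30240 · (0.00000 − 0.00000) = 0.00000.

S_3 ≈ 814968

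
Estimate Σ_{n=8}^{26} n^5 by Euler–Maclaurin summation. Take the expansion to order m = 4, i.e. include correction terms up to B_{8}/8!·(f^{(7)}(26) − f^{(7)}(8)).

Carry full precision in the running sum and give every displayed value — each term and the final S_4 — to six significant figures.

Integral: ∫_8^26 x^5 dx = 5.14423e+07.
½[f(8) + f(26)] = ½[32768.0 + 1.18814e+07] = 5.95707e+06.
Integral + boundary = 5.73993e+07.
Order-1 term: 1/12 · (2.28488e+06 − 20480.0) = 188700.
Partial sum through k=1: 5.75880e+07.
Order-2 term: −1/720 · (40560.0 − 3840.00) = -51.0000.
Partial sum through k=2: 5.75880e+07.
Order-3 term: 1/30240 · (120.000 − 120.000) = 0.00000.
Partial sum through k=3: 5.75880e+07.
Order-4 term: −1/1209600 · (0.00000 − 0.00000) = 0.00000.

S_4 ≈ 5.75880e+07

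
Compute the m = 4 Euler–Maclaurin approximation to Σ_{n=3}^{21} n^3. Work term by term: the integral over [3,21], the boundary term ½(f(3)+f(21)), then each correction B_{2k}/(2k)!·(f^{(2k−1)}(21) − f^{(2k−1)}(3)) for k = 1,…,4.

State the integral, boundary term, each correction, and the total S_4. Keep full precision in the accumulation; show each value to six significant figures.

Integral: ∫_3^21 x^3 dx = 48600.0.
½[f(3) + f(21)] = ½[27.0000 + 9261.00] = 4644.00.
Integral + boundary = 53244.0.
Correction k=1: B_{2}/2! · (f^{(1)}(21) − f^{(1)}(3)) = 1/12 · (1323.00 − 27.0000) = 108.000.
Running total after k=1: 53352.0.
Correction k=2: B_{4}/4! · (f^{(3)}(21) − f^{(3)}(3)) = −1/720 · (6.00000 − 6.00000) = 0.00000.
Running total after k=2: 53352.0.
Correction k=3: B_{6}/6! · (f^{(5)}(21) − f^{(5)}(3)) = 1/30240 · (0.00000 − 0.00000) = 0.00000.
Running total after k=3: 53352.0.
Correction k=4: B_{8}/8! · (f^{(7)}(21) − f^{(7)}(3)) = −1/1209600 · (0.00000 − 0.00000) = 0.00000.

S_4 ≈ 53352.0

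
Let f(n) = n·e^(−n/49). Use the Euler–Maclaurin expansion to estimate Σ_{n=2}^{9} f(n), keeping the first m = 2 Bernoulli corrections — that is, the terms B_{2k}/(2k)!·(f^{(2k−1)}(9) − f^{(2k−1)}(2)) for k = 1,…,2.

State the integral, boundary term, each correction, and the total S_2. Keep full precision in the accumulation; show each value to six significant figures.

The integral term ∫_2^9 x·e^(−x/49) dx = 33.9199.
Endpoint term: (f(2) + f(9))/2 = (1.92001 + 7.48987)/2 = 4.70494.
Running total after boundary: 38.6248.
k=1: B_{2}/(2)! × [f^{(1)}(9) − f^{(1)}(2)] = 1/12 × (0.679353 − 0.920822) = -0.0201224.
Partial sum through k=1: 38.6047.
k=2: B_{4}/(4)! × [f^{(3)}(9) − f^{(3)}(2)] = −1/720 × (0.000976163 − 0.00118319) = 2.87533e-07.

S_2 ≈ 38.6047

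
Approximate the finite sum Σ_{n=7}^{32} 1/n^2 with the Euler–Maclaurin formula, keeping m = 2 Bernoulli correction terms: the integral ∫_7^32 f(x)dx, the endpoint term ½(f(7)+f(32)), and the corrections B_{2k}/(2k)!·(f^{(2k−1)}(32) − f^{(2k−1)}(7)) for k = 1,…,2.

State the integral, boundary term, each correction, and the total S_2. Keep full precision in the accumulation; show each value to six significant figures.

The integral term ∫_7^32 1/x^2 dx = 0.111607.
Endpoint term: (f(7) + f(32))/2 = (0.0204082 + 0.000976562)/2 = 0.0106924.
Integral + boundary = 0.122300.
Order-1 term: 1/12 · (-6.10352e-05 − (-0.00583090)) = 0.000480822.
After k=1: 0.122780.
Order-2 term: −1/720 · (-7.15256e-07 − (-0.00142798)) = -1.98231e-06.

S_2 ≈ 0.122778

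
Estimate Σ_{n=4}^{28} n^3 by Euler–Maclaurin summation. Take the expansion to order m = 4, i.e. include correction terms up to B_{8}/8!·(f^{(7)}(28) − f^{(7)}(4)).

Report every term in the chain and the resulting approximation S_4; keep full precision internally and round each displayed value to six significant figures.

S_4 ≈ 164800

∫_4^28 x^3 dx evaluates to 153600.
Endpoint term: (f(4) + f(28))/2 = (64.0000 + 21952.0)/2 = 11008.0.
So far: 164608.
k=1: B_{2}/(2)! × [f^{(1)}(28) − f^{(1)}(4)] = 1/12 × (2352.00 − 48.0000) = 192.000.
Running total after k=1: 164800.
k=2: B_{4}/(4)! × [f^{(3)}(28) − f^{(3)}(4)] = −1/720 × (6.00000 − 6.00000) = 0.00000.
Running total after k=2: 164800.
k=3: B_{6}/(6)! × [f^{(5)}(28) − f^{(5)}(4)] = 1/30240 × (0.00000 − 0.00000) = 0.00000.
Running total after k=3: 164800.
k=4: B_{8}/(8)! × [f^{(7)}(28) − f^{(7)}(4)] = −1/1209600 × (0.00000 − 0.00000) = 0.00000.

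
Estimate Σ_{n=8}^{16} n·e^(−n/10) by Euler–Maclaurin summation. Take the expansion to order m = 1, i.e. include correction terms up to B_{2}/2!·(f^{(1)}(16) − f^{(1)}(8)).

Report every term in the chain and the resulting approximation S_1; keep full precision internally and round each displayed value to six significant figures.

S_1 ≈ 31.7810

The integral term ∫_8^16 x·e^(−x/10) dx = 28.3861.
Endpoint term: (f(8) + f(16))/2 = (3.59463 + 3.23034)/2 = 3.41249.
Running total after boundary: 31.7986.
Correction k=1: B_{2}/2! · (f^{(1)}(16) − f^{(1)}(8)) = 1/12 · (-0.121138 − 0.0898658) = -0.0175836.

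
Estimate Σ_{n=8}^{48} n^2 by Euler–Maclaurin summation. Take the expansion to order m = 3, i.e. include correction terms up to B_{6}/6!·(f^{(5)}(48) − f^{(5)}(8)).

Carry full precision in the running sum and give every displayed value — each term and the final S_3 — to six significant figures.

∫_8^48 x^2 dx evaluates to 36693.3.
½[f(8) + f(48)] = ½[64.0000 + 2304.00] = 1184.00.
So far: 37877.3.
Order-1 term: 1/12 · (96.0000 − 16.0000) = 6.66667.
Running total after k=1: 37884.0.
Order-2 term: −1/720 · (0.00000 − 0.00000) = 0.00000.
Running total after k=2: 37884.0.
Order-3 term: 1/30240 · (0.00000 − 0.00000) = 0.00000.

S_3 ≈ 37884.0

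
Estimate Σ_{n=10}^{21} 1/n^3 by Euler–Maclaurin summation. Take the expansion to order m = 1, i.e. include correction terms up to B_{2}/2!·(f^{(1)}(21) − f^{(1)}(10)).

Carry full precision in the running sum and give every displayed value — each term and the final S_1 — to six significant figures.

S_1 ≈ 0.00444392

∫_10^21 1/x^3 dx evaluates to 0.00386621.
½[f(10) + f(21)] = ½[0.00100000 + 0.000107980] = 0.000553990.
Running total after boundary: 0.00442020.
Correction k=1: B_{2}/2! · (f^{(1)}(21) − f^{(1)}(10)) = 1/12 · (-1.54257e-05 − (-0.000300000)) = 2.37145e-05.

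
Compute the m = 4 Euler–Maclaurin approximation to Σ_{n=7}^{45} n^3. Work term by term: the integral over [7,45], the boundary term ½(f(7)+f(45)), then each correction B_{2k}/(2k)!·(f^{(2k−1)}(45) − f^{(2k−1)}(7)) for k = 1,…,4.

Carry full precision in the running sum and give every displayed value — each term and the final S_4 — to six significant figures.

S_4 ≈ 1.07078e+06

Integral: ∫_7^45 x^3 dx = 1.02456e+06.
Boundary: ½(f(7) + f(45)) = ½(343.000 + 91125.0) = 45734.0.
So far: 1.07029e+06.
Correction k=1: B_{2}/2! · (f^{(1)}(45) − f^{(1)}(7)) = 1/12 · (6075.00 − 147.000) = 494.000.
After k=1: 1.07078e+06.
Correction k=2: B_{4}/4! · (f^{(3)}(45) − f^{(3)}(7)) = −1/720 · (6.00000 − 6.00000) = 0.00000.
After k=2: 1.07078e+06.
Correction k=3: B_{6}/6! · (f^{(5)}(45) − f^{(5)}(7)) = 1/30240 · (0.00000 − 0.00000) = 0.00000.
After k=3: 1.07078e+06.
Correction k=4: B_{8}/8! · (f^{(7)}(45) − f^{(7)}(7)) = −1/1209600 · (0.00000 − 0.00000) = 0.00000.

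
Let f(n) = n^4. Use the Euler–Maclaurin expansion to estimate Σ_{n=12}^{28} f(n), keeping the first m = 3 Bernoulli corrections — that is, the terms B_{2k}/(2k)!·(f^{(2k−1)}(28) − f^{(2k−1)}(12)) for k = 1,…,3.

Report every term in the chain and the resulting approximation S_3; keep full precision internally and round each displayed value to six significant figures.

S_3 ≈ 3.71674e+06

∫_12^28 x^4 dx evaluates to 3.39231e+06.
Boundary: ½(f(12) + f(28)) = ½(20736.0 + 614656) = 317696.
So far: 3.71000e+06.
Order-1 term: 1/12 · (87808.0 − 6912.00) = 6741.33.
Running total after k=1: 3.71674e+06.
Order-2 term: −1/720 · (672.000 − 288.000) = -0.533333.
Running total after k=2: 3.71674e+06.
Order-3 term: 1/30240 · (0.00000 − 0.00000) = 0.00000.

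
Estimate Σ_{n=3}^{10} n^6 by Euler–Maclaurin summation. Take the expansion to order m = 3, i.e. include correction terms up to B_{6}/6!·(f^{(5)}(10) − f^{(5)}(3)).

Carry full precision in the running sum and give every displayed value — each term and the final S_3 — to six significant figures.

Integral: ∫_3^10 x^6 dx = 1.42826e+06.
Endpoint term: (f(3) + f(10))/2 = (729.000 + 1.00000e+06)/2 = 500364.
Running total after boundary: 1.92862e+06.
Correction k=1: B_{2}/2! · (f^{(1)}(10) − f^{(1)}(3)) = 1/12 · (600000 − 1458.00) = 49878.5.
Partial sum through k=1: 1.97850e+06.
Correction k=2: B_{4}/4! · (f^{(3)}(10) − f^{(3)}(3)) = −1/720 · (120000 − 3240.00) = -162.167.
Partial sum through k=2: 1.97834e+06.
Correction k=3: B_{6}/6! · (f^{(5)}(10) − f^{(5)}(3)) = 1/30240 · (7200.00 − 2160.00) = 0.166667.

S_3 ≈ 1.97834e+06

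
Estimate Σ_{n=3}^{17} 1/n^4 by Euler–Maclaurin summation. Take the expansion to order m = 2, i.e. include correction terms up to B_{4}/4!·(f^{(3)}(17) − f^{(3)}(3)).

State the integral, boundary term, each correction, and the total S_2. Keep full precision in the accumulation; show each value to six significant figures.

The integral term ∫_3^17 1/x^4 dx = 0.0122778.
½[f(3) + f(17)] = ½[0.0123457 + 1.19730e-05] = 0.00617883.
Running total after boundary: 0.0184567.
Order-1 term: 1/12 · (-2.81719e-06 − (-0.0164609)) = 0.00137151.
Partial sum through k=1: 0.0198282.
Order-2 term: −1/720 · (-2.92441e-07 − (-0.0548697)) = -7.62075e-05.

S_2 ≈ 0.0197520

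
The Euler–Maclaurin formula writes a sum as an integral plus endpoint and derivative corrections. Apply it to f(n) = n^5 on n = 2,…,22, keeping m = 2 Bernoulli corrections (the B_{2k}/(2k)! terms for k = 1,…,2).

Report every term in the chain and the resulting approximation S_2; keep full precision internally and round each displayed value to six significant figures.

S_2 ≈ 2.15710e+07

The integral term ∫_2^22 x^5 dx = 1.88966e+07.
Endpoint term: (f(2) + f(22))/2 = (32.0000 + 5.15363e+06)/2 = 2.57683e+06.
Integral + boundary = 2.14735e+07.
Correction k=1: B_{2}/2! · (f^{(1)}(22) − f^{(1)}(2)) = 1/12 · (1.17128e+06 − 80.0000) = 97600.0.
Running total after k=1: 2.15711e+07.
Correction k=2: B_{4}/4! · (f^{(3)}(22) − f^{(3)}(2)) = −1/720 · (29040.0 − 240.000) = -40.0000.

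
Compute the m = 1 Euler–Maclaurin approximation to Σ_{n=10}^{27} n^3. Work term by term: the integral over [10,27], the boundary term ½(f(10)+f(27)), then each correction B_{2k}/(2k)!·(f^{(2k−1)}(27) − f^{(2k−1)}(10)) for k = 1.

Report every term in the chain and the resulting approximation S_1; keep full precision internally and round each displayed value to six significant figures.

∫_10^27 x^3 dx evaluates to 130360.
Boundary: ½(f(10) + f(27)) = ½(1000.00 + 19683.0) = 10341.5.
Integral + boundary = 140702.
Order-1 term: 1/12 · (2187.00 − 300.000) = 157.250.

S_1 ≈ 140859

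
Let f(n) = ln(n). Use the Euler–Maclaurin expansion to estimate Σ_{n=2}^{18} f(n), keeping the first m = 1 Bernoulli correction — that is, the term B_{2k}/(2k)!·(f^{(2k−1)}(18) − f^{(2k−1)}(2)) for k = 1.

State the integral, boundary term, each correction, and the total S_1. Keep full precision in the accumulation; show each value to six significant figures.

S_1 ≈ 36.3951

Integral: ∫_2^18 ln(x) dx = 34.6404.
Boundary: ½(f(2) + f(18)) = ½(0.693147 + 2.89037) = 1.79176.
So far: 36.4322.
Correction k=1: B_{2}/2! · (f^{(1)}(18) − f^{(1)}(2)) = 1/12 · (0.0555556 − 0.500000) = -0.0370370.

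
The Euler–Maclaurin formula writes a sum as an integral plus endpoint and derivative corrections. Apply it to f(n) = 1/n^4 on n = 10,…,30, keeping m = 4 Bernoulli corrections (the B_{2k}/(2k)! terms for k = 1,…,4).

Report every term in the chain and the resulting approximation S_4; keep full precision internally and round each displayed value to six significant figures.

Integral: ∫_10^30 1/x^4 dx = 0.000320988.
Boundary: ½(f(10) + f(30)) = ½(0.000100000 + 1.23457e-06) = 5.06173e-05.
So far: 0.000371605.
Correction k=1: B_{2}/2! · (f^{(1)}(30) − f^{(1)}(10)) = 1/12 · (-1.64609e-07 − (-4.00000e-05)) = 3.31962e-06.
After k=1: 0.000374925.
Correction k=2: B_{4}/4! · (f^{(3)}(30) − f^{(3)}(10)) = −1/720 · (-5.48697e-09 − (-1.20000e-05)) = -1.66590e-08.
After k=2: 0.000374908.
Correction k=3: B_{6}/6! · (f^{(5)}(30) − f^{(5)}(10)) = 1/30240 · (-3.41411e-10 − (-6.72000e-06)) = 2.22211e-10.
After k=3: 0.000374908.
Correction k=4: B_{8}/8! · (f^{(7)}(30) − f^{(7)}(10)) = −1/1209600 · (-3.41411e-11 − (-6.04800e-06)) = -4.99997e-12.

S_4 ≈ 0.000374908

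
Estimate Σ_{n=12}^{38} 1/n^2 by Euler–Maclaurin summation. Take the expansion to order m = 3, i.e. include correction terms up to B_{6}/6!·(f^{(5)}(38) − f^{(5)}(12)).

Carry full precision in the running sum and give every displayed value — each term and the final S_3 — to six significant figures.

The integral term ∫_12^38 1/x^2 dx = 0.0570175.
½[f(12) + f(38)] = ½[0.00694444 + 0.000692521] = 0.00381848.
So far: 0.0608360.
Correction k=1: B_{2}/2! · (f^{(1)}(38) − f^{(1)}(12)) = 1/12 · (-3.64485e-05 − (-0.00115741)) = 9.34132e-05.
After k=1: 0.0609294.
Correction k=2: B_{4}/4! · (f^{(3)}(38) − f^{(3)}(12)) = −1/720 · (-3.02896e-07 − (-9.64506e-05)) = -1.33539e-07.
After k=2: 0.0609293.
Correction k=3: B_{6}/6! · (f^{(5)}(38) − f^{(5)}(12)) = 1/30240 · (-6.29285e-09 − (-2.00939e-05)) = 6.64272e-10.

S_3 ≈ 0.0609293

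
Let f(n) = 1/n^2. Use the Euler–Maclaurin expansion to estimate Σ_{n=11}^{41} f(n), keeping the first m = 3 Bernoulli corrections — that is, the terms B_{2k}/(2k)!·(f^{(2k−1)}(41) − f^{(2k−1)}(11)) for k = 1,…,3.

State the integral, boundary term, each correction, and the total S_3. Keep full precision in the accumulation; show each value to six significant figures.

Integral: ∫_11^41 1/x^2 dx = 0.0665188.
Endpoint term: (f(11) + f(41))/2 = (0.00826446 + 0.000594884)/2 = 0.00442967.
Running total after boundary: 0.0709485.
Correction k=1: B_{2}/2! · (f^{(1)}(41) − f^{(1)}(11)) = 1/12 · (-2.90187e-05 − (-0.00150263)) = 0.000122801.
Running total after k=1: 0.0710713.
Correction k=2: B_{4}/4! · (f^{(3)}(41) − f^{(3)}(11)) = −1/720 · (-2.07153e-07 − (-0.000149021)) = -2.06686e-07.
Running total after k=2: 0.0710711.
Correction k=3: B_{6}/6! · (f^{(5)}(41) − f^{(5)}(11)) = 1/30240 · (-3.69697e-09 − (-3.69474e-05)) = 1.22168e-09.

S_3 ≈ 0.0710711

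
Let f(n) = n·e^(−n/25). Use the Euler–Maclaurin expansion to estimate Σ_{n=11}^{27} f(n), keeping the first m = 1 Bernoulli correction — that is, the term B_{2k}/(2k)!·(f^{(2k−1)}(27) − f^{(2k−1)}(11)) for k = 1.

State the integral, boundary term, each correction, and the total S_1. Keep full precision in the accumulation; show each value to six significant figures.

S_1 ≈ 146.253

∫_11^27 x·e^(−x/25) dx evaluates to 138.159.
½[f(11) + f(27)] = ½[7.08440 + 9.16908] = 8.12674.
Integral + boundary = 146.285.
Correction k=1: B_{2}/2! · (f^{(1)}(27) − f^{(1)}(11)) = 1/12 · (-0.0271676 − 0.360660) = -0.0323190.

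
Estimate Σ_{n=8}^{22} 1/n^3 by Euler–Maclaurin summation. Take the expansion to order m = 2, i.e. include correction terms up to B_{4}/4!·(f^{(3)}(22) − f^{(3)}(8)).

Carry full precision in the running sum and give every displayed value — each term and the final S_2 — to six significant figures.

∫_8^22 1/x^3 dx evaluates to 0.00677944.
Boundary: ½(f(8) + f(22)) = ½(0.00195312 + 9.39144e-05) = 0.00102352.
So far: 0.00780296.
k=1: B_{2}/(2)! × [f^{(1)}(22) − f^{(1)}(8)] = 1/12 × (-1.28065e-05 − (-0.000732422)) = 5.99679e-05.
Running total after k=1: 0.00786293.
k=2: B_{4}/(4)! × [f^{(3)}(22) − f^{(3)}(8)] = −1/720 × (-5.29194e-07 − (-0.000228882)) = -3.17156e-07.

S_2 ≈ 0.00786261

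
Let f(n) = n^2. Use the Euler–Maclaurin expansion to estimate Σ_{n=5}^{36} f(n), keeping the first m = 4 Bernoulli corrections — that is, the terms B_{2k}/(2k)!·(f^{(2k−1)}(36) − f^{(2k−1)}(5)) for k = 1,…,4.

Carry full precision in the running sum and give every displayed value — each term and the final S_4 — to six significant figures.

S_4 ≈ 16176.0

Integral: ∫_5^36 x^2 dx = 15510.3.
½[f(5) + f(36)] = ½[25.0000 + 1296.00] = 660.500.
So far: 16170.8.
Correction k=1: B_{2}/2! · (f^{(1)}(36) − f^{(1)}(5)) = 1/12 · (72.0000 − 10.0000) = 5.16667.
After k=1: 16176.0.
Correction k=2: B_{4}/4! · (f^{(3)}(36) − f^{(3)}(5)) = −1/720 · (0.00000 − 0.00000) = 0.00000.
After k=2: 16176.0.
Correction k=3: B_{6}/6! · (f^{(5)}(36) − f^{(5)}(5)) = 1/30240 · (0.00000 − 0.00000) = 0.00000.
After k=3: 16176.0.
Correction k=4: B_{8}/8! · (f^{(7)}(36) − f^{(7)}(5)) = −1/1209600 · (0.00000 − 0.00000) = 0.00000.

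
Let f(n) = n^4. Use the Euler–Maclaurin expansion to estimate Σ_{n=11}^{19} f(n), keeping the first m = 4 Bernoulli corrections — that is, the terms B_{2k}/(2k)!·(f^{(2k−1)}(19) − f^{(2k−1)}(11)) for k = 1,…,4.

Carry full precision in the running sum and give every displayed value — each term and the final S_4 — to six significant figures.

S_4 ≈ 537333

Integral: ∫_11^19 x^4 dx = 463010.
Boundary: ½(f(11) + f(19)) = ½(14641.0 + 130321) = 72481.0.
So far: 535491.
Order-1 term: 1/12 · (27436.0 − 5324.00) = 1842.67.
After k=1: 537333.
Order-2 term: −1/720 · (456.000 − 264.000) = -0.266667.
After k=2: 537333.
Order-3 term: 1/30240 · (0.00000 − 0.00000) = 0.00000.
After k=3: 537333.
Order-4 term: −1/1209600 · (0.00000 − 0.00000) = 0.00000.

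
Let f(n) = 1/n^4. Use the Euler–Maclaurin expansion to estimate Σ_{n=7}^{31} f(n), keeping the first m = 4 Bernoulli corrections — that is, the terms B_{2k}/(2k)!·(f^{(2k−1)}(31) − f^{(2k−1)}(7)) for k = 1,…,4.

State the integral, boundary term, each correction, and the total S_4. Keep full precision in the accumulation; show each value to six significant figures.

S_4 ≈ 0.00118904

∫_7^31 1/x^4 dx evaluates to 0.000960628.
Boundary: ½(f(7) + f(31)) = ½(0.000416493 + 1.08281e-06) = 0.000208788.
Running total after boundary: 0.00116942.
Correction k=1: B_{2}/2! · (f^{(1)}(31) − f^{(1)}(7)) = 1/12 · (-1.39718e-07 − (-0.000237996)) = 1.98214e-05.
Running total after k=1: 0.00118924.
Correction k=2: B_{4}/4! · (f^{(3)}(31) − f^{(3)}(7)) = −1/720 · (-4.36164e-09 − (-0.000145712)) = -2.02372e-07.
Running total after k=2: 0.00118904.
Correction k=3: B_{6}/6! · (f^{(5)}(31) − f^{(5)}(7)) = 1/30240 · (-2.54164e-10 − (-0.000166528)) = 5.50687e-09.
Running total after k=3: 0.00118904.
Correction k=4: B_{8}/8! · (f^{(7)}(31) − f^{(7)}(7)) = −1/1209600 · (-2.38031e-11 − (-0.000305868)) = -2.52867e-10.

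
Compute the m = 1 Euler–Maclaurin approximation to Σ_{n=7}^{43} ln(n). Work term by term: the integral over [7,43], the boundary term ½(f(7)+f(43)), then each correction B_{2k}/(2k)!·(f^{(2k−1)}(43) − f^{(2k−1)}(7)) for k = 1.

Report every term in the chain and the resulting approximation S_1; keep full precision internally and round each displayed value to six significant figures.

The integral term ∫_7^43 ln(x) dx = 112.110.
½[f(7) + f(43)] = ½[1.94591 + 3.76120] = 2.85356.
So far: 114.964.
Correction k=1: B_{2}/2! · (f^{(1)}(43) − f^{(1)}(7)) = 1/12 · (0.0232558 − 0.142857) = -0.00996678.

S_1 ≈ 114.954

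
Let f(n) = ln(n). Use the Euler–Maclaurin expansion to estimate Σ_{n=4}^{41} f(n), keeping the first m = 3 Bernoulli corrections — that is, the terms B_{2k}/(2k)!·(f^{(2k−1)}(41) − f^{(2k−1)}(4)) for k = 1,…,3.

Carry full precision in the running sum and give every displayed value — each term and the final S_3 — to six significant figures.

Integral: ∫_4^41 ln(x) dx = 109.711.
Endpoint term: (f(4) + f(41))/2 = (1.38629 + 3.71357)/2 = 2.54993.
Integral + boundary = 112.261.
Order-1 term: 1/12 · (0.0243902 − 0.250000) = -0.0188008.
After k=1: 112.242.
Order-2 term: −1/720 · (2.90187e-05 − 0.0312500) = 4.33625e-05.
After k=2: 112.242.
Order-3 term: 1/30240 · (2.07153e-07 − 0.0234375) = -7.75043e-07.

S_3 ≈ 112.242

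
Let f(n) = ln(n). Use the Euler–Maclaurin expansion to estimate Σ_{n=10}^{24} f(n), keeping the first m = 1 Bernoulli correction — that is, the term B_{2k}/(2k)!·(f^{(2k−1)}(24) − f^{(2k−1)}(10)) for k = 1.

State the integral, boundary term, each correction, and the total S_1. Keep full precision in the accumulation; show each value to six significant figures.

∫_10^24 ln(x) dx evaluates to 39.2474.
Endpoint term: (f(10) + f(24))/2 = (2.30259 + 3.17805)/2 = 2.74032.
So far: 41.9878.
Correction k=1: B_{2}/2! · (f^{(1)}(24) − f^{(1)}(10)) = 1/12 · (0.0416667 − 0.100000) = -0.00486111.

S_1 ≈ 41.9829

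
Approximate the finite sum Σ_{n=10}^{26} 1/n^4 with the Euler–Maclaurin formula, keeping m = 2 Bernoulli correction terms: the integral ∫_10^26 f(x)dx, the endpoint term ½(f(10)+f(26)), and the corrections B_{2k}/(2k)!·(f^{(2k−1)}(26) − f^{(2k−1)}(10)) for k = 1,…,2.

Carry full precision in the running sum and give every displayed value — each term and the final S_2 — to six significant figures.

∫_10^26 1/x^4 dx evaluates to 0.000314368.
Boundary: ½(f(10) + f(26)) = ½(0.000100000 + 2.18830e-06) = 5.10941e-05.
So far: 0.000365462.
Correction k=1: B_{2}/2! · (f^{(1)}(26) − f^{(1)}(10)) = 1/12 · (-3.36661e-07 − (-4.00000e-05)) = 3.30528e-06.
After k=1: 0.000368768.
Correction k=2: B_{4}/4! · (f^{(3)}(26) − f^{(3)}(10)) = −1/720 · (-1.49406e-08 − (-1.20000e-05)) = -1.66459e-08.

S_2 ≈ 0.000368751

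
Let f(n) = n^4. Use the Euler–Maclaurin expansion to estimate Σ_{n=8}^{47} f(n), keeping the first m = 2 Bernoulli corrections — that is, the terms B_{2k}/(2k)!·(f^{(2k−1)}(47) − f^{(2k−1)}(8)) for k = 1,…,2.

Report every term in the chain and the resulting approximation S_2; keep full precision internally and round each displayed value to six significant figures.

S_2 ≈ 4.83388e+07

∫_8^47 x^4 dx evaluates to 4.58624e+07.
½[f(8) + f(47)] = ½[4096.00 + 4.87968e+06] = 2.44189e+06.
Running total after boundary: 4.83043e+07.
k=1: B_{2}/(2)! × [f^{(1)}(47) − f^{(1)}(8)] = 1/12 × (415292 − 2048.00) = 34437.0.
After k=1: 4.83388e+07.
k=2: B_{4}/(4)! × [f^{(3)}(47) − f^{(3)}(8)] = −1/720 × (1128.00 − 192.000) = -1.30000.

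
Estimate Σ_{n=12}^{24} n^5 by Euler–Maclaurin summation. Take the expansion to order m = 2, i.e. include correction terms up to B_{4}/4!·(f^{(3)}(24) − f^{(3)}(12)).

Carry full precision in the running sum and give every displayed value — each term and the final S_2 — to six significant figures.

S_2 ≈ 3.55881e+07

The integral term ∫_12^24 x^5 dx = 3.13528e+07.
Boundary: ½(f(12) + f(24)) = ½(248832 + 7.96262e+06) = 4.10573e+06.
Running total after boundary: 3.54586e+07.
Correction k=1: B_{2}/2! · (f^{(1)}(24) − f^{(1)}(12)) = 1/12 · (1.65888e+06 − 103680) = 129600.
Running total after k=1: 3.55882e+07.
Correction k=2: B_{4}/4! · (f^{(3)}(24) − f^{(3)}(12)) = −1/720 · (34560.0 − 8640.00) = -36.0000.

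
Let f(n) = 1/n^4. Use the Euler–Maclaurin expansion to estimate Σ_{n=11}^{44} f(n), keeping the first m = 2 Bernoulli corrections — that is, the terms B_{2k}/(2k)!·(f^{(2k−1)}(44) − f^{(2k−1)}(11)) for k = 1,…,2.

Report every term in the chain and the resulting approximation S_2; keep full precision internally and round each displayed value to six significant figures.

The integral term ∫_11^44 1/x^4 dx = 0.000246525.
Boundary: ½(f(11) + f(44)) = ½(6.83013e-05 + 2.66802e-07) = 3.42841e-05.
So far: 0.000280809.
k=1: B_{2}/(2)! × [f^{(1)}(44) − f^{(1)}(11)] = 1/12 × (-2.42547e-08 − (-2.48369e-05)) = 2.06772e-06.
Partial sum through k=1: 0.000282877.
k=2: B_{4}/(4)! × [f^{(3)}(44) − f^{(3)}(11)] = −1/720 × (-3.75848e-10 − (-6.15790e-06)) = -8.55211e-09.

S_2 ≈ 0.000282868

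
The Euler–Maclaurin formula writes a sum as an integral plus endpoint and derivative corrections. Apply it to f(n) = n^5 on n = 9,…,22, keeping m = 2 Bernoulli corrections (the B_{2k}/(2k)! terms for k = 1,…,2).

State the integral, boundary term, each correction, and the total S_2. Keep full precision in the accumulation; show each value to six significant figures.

S_2 ≈ 2.15093e+07

Integral: ∫_9^22 x^5 dx = 1.88081e+07.
Boundary: ½(f(9) + f(22)) = ½(59049.0 + 5.15363e+06) = 2.60634e+06.
Running total after boundary: 2.14144e+07.
k=1: B_{2}/(2)! × [f^{(1)}(22) − f^{(1)}(9)] = 1/12 × (1.17128e+06 − 32805.0) = 94872.9.
Partial sum through k=1: 2.15093e+07.
k=2: B_{4}/(4)! × [f^{(3)}(22) − f^{(3)}(9)] = −1/720 × (29040.0 − 4860.00) = -33.5833.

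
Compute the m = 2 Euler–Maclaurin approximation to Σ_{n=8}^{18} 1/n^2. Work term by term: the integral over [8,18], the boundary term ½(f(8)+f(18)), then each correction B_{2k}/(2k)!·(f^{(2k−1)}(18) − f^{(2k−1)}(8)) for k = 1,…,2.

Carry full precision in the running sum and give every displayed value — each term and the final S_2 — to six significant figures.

S_2 ≈ 0.0790961

The integral term ∫_8^18 1/x^2 dx = 0.0694444.
Endpoint term: (f(8) + f(18))/2 = (0.0156250 + 0.00308642)/2 = 0.00935571.
So far: 0.0788002.
Correction k=1: B_{2}/2! · (f^{(1)}(18) − f^{(1)}(8)) = 1/12 · (-0.000342936 − (-0.00390625)) = 0.000296943.
Running total after k=1: 0.0790971.
Correction k=2: B_{4}/4! · (f^{(3)}(18) − f^{(3)}(8)) = −1/720 · (-1.27013e-05 − (-0.000732422)) = -9.99612e-07.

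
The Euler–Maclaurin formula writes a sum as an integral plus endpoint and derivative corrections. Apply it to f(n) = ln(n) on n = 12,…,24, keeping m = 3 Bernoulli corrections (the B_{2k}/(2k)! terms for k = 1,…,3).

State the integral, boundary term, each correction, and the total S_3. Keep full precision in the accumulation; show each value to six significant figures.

S_3 ≈ 37.2824

Integral: ∫_12^24 ln(x) dx = 34.4544.
Endpoint term: (f(12) + f(24))/2 = (2.48491 + 3.17805)/2 = 2.83148.
So far: 37.2859.
k=1: B_{2}/(2)! × [f^{(1)}(24) − f^{(1)}(12)] = 1/12 × (0.0416667 − 0.0833333) = -0.00347222.
Partial sum through k=1: 37.2824.
k=2: B_{4}/(4)! × [f^{(3)}(24) − f^{(3)}(12)] = −1/720 × (0.000144676 − 0.00115741) = 1.40657e-06.
Partial sum through k=2: 37.2824.
k=3: B_{6}/(6)! × [f^{(5)}(24) − f^{(5)}(12)] = 1/30240 × (3.01408e-06 − 9.64506e-05) = -3.08983e-09.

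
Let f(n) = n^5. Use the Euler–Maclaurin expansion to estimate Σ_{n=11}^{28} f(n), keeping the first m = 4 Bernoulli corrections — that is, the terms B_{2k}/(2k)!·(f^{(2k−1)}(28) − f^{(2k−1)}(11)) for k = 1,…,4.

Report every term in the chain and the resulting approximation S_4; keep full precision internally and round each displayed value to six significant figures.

The integral term ∫_11^28 x^5 dx = 8.00198e+07.
Boundary: ½(f(11) + f(28)) = ½(161051 + 1.72104e+07) = 8.68571e+06.
So far: 8.87055e+07.
k=1: B_{2}/(2)! × [f^{(1)}(28) − f^{(1)}(11)] = 1/12 × (3.07328e+06 − 73205.0) = 250006.
Running total after k=1: 8.89555e+07.
k=2: B_{4}/(4)! × [f^{(3)}(28) − f^{(3)}(11)] = −1/720 × (47040.0 − 7260.00) = -55.2500.
Running total after k=2: 8.89555e+07.
k=3: B_{6}/(6)! × [f^{(5)}(28) − f^{(5)}(11)] = 1/30240 × (120.000 − 120.000) = 0.00000.
Running total after k=3: 8.89555e+07.
k=4: B_{8}/(8)! × [f^{(7)}(28) − f^{(7)}(11)] = −1/1209600 × (0.00000 − 0.00000) = 0.00000.

S_4 ≈ 8.89555e+07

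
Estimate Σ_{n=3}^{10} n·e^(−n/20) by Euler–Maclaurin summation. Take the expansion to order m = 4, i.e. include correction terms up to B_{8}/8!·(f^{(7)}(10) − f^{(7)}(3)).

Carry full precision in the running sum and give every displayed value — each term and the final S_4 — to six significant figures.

S_4 ≈ 36.2953

∫_3^10 x·e^(−x/20) dx evaluates to 32.0073.
Boundary: ½(f(3) + f(10)) = ½(2.58212 + 6.06531) = 4.32372.
Integral + boundary = 36.3310.
Correction k=1: B_{2}/2! · (f^{(1)}(10) − f^{(1)}(3)) = 1/12 · (0.303265 − 0.731602) = -0.0356947.
After k=1: 36.2953.
Correction k=2: B_{4}/4! · (f^{(3)}(10) − f^{(3)}(3)) = −1/720 · (0.00379082 − 0.00613254) = 3.25240e-06.
After k=2: 36.2953.
Correction k=3: B_{6}/6! · (f^{(5)}(10) − f^{(5)}(3)) = 1/30240 · (1.70587e-05 − 2.60902e-05) = -2.98662e-10.
After k=3: 36.2953.
Correction k=4: B_{8}/8! · (f^{(7)}(10) − f^{(7)}(3)) = −1/1209600 · (6.16008e-08 − 9.21227e-08) = 2.52330e-14.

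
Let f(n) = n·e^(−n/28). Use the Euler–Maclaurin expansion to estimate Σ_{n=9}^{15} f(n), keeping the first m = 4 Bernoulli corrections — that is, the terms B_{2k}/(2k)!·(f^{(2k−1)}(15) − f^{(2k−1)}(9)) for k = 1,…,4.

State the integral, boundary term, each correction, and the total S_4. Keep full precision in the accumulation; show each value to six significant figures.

S_4 ≈ 54.2082

Integral: ∫_9^15 x·e^(−x/28) dx = 46.5741.
½[f(9) + f(15)] = ½[6.52601 + 8.77877] = 7.65239.
Integral + boundary = 54.2265.
Correction k=1: B_{2}/2! · (f^{(1)}(15) − f^{(1)}(9)) = 1/12 · (0.271724 − 0.492041) = -0.0183597.
Partial sum through k=1: 54.2082.
Correction k=2: B_{4}/4! · (f^{(3)}(15) − f^{(3)}(9)) = −1/720 · (0.00183957 − 0.00247738) = 8.85841e-07.
Partial sum through k=2: 54.2082.
Correction k=3: B_{6}/6! · (f^{(5)}(15) − f^{(5)}(9)) = 1/30240 · (4.25072e-06 − 5.51933e-06) = -4.19516e-11.
Partial sum through k=3: 54.2082.
Correction k=4: B_{8}/8! · (f^{(7)}(15) − f^{(7)}(9)) = −1/1209600 · (7.85081e-09 − 1.00494e-08) = 1.81763e-15.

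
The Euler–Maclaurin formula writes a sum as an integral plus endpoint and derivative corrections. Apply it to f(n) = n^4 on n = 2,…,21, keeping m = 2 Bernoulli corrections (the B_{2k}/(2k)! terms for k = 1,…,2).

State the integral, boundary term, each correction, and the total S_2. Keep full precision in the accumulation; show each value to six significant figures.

S_2 ≈ 917146

∫_2^21 x^4 dx evaluates to 816814.
½[f(2) + f(21)] = ½[16.0000 + 194481] = 97248.5.
Integral + boundary = 914062.
k=1: B_{2}/(2)! × [f^{(1)}(21) − f^{(1)}(2)] = 1/12 × (37044.0 − 32.0000) = 3084.33.
Running total after k=1: 917147.
k=2: B_{4}/(4)! × [f^{(3)}(21) − f^{(3)}(2)] = −1/720 × (504.000 − 48.0000) = -0.633333.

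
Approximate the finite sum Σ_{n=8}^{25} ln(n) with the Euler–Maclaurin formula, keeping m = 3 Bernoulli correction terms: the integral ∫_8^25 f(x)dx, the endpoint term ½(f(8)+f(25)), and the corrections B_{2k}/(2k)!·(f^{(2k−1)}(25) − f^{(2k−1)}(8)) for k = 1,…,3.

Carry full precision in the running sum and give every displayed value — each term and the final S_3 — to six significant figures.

Integral: ∫_8^25 ln(x) dx = 46.8364.
Boundary: ½(f(8) + f(25)) = ½(2.07944 + 3.21888) = 2.64916.
Running total after boundary: 49.4855.
Order-1 term: 1/12 · (0.0400000 − 0.125000) = -0.00708333.
After k=1: 49.4784.
Order-2 term: −1/720 · (0.000128000 − 0.00390625) = 5.24757e-06.
After k=2: 49.4784.
Order-3 term: 1/30240 · (2.45760e-06 − 0.000732422) = -2.41390e-08.

S_3 ≈ 49.4784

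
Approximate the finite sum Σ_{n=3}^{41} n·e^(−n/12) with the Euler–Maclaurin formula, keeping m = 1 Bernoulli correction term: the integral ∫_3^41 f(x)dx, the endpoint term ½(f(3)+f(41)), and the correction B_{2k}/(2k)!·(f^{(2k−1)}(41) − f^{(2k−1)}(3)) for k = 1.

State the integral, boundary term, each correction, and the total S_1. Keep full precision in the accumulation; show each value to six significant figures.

S_1 ≈ 121.095

The integral term ∫_3^41 x·e^(−x/12) dx = 119.310.
½[f(3) + f(41)] = ½[2.33640 + 1.34569] = 1.84105.
So far: 121.151.
Correction k=1: B_{2}/2! · (f^{(1)}(41) − f^{(1)}(3)) = 1/12 · (-0.0793190 − 0.584101) = -0.0552850.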